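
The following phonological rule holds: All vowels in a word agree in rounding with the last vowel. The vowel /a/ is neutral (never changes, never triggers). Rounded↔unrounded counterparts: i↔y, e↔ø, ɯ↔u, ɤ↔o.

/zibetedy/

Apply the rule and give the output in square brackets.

[zybøtødy]

/i/ harmonizes with /y/ ([+round]) → [y]
/e/ harmonizes with /y/ ([+round]) → [ø]
/e/ harmonizes with /y/ ([+round]) → [ø]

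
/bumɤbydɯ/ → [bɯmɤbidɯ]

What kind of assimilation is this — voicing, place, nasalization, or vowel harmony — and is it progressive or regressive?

/u/→[ɯ] /y/→[i].
Vowels agree with the last vowel, so the harmony is regressive.

vowel harmony, regressive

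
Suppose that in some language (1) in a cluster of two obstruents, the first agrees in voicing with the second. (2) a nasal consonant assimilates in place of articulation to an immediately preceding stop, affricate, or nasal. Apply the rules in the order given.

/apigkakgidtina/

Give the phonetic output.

Rule 1: /g/ before /k/ (voiceless) → [k]
Rule 1: /k/ before /g/ (voiced) → [g]
Rule 1: /d/ before /t/ (voiceless) → [t]
After rule 1: apikkaggittina
Rule 2: no segment meets the rule's conditions; no change.

[apikkaggittina]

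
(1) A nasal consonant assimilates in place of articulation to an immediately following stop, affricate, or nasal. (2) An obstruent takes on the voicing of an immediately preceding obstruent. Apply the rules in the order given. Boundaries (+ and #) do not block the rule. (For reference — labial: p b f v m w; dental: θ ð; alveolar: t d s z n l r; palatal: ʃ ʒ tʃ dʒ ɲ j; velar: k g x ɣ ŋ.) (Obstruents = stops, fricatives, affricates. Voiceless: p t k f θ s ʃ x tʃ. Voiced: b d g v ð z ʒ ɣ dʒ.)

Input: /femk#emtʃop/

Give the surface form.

Rule 1: /m/ before /k/ (velar) → [ŋ]
Rule 1: /m/ before /tʃ/ (palatal) → [ɲ]
After rule 1: feŋk#eɲtʃop
Rule 2: no segment meets the rule's conditions; no change.

[feŋk#eɲtʃop]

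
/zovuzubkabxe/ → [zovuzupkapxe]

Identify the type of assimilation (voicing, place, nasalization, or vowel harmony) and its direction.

/b/→[p] /b/→[p].
Each target copies a feature from the following segment, so the direction is regressive.

voicing assimilation, regressive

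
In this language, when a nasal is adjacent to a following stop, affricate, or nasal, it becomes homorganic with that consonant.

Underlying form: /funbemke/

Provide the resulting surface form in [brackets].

/n/ before /b/ (labial) → [m]
/m/ before /k/ (velar) → [ŋ]

[fumbeŋke]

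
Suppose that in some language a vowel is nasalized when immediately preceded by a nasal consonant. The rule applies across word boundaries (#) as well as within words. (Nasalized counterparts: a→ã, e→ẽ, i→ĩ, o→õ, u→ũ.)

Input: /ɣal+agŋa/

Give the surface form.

/a/ after nasal /ŋ/ → [ã]

[ɣal+agŋã]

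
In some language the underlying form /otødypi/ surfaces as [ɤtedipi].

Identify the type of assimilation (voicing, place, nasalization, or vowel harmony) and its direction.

/o/→[ɤ] /ø/→[e] /y/→[i].
Vowels agree with the last vowel, so the harmony is regressive.

vowel harmony, regressive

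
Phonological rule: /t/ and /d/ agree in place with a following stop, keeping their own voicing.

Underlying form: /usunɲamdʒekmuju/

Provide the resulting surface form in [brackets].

[usunɲamdʒekmuju]

no segment meets the rule's conditions; no change.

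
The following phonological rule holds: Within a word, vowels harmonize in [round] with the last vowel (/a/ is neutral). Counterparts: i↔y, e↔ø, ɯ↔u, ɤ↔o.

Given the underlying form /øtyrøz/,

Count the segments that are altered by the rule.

No segment meets the rule's conditions.

0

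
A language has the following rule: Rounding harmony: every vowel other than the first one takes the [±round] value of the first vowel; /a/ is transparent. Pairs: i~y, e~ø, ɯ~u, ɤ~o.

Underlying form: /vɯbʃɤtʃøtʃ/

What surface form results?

/ø/ harmonizes with /ɯ/ ([-round]) → [e]

[vɯbʃɤtʃetʃ]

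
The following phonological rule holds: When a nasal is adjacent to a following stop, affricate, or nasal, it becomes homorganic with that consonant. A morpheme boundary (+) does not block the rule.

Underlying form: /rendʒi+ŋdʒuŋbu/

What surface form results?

[reɲdʒi+ɲdʒumbu]

/n/ before /dʒ/ (palatal) → [ɲ]
/ŋ/ before /dʒ/ (palatal) → [ɲ]
/ŋ/ before /b/ (labial) → [m]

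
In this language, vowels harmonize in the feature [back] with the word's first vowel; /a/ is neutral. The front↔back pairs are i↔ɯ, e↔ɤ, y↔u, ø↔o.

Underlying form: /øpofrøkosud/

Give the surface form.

[øpøfrøkøsyd]

/o/ harmonizes with /ø/ ([-back]) → [ø]
/o/ harmonizes with /ø/ ([-back]) → [ø]
/u/ harmonizes with /ø/ ([-back]) → [y]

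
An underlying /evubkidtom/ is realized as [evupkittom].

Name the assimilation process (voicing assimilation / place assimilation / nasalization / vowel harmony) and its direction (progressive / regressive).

/b/→[p] /d/→[t].
Each target copies a feature from the following segment, so the direction is regressive.

voicing assimilation, regressive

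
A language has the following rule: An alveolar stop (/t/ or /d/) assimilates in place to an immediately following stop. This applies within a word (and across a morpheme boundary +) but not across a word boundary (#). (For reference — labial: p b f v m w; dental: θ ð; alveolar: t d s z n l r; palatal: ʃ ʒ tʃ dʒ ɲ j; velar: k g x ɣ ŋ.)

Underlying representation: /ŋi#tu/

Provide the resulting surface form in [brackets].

no segment meets the rule's conditions; no change.

[ŋi#tu]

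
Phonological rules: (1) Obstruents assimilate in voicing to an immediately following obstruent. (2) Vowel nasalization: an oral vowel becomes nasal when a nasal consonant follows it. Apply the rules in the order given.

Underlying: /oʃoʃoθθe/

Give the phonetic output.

Rule 1: no segment meets the rule's conditions; no change.
After rule 1: oʃoʃoθθe
Rule 2: no segment meets the rule's conditions; no change.

[oʃoʃoθθe]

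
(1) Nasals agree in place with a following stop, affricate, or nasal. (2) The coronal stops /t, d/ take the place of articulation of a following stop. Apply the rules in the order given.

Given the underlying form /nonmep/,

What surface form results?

[nommep]

Rule 1: /n/ before /m/ (labial) → [m]
After rule 1: nommep
Rule 2: no segment meets the rule's conditions; no change.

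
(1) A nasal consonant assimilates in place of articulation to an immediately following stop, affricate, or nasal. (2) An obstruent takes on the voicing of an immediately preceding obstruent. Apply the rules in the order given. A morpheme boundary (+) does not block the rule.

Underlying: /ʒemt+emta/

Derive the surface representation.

Rule 1: /m/ before /t/ (alveolar) → [n]
Rule 1: /m/ before /t/ (alveolar) → [n]
After rule 1: ʒent+enta
Rule 2: no segment meets the rule's conditions; no change.

[ʒent+enta]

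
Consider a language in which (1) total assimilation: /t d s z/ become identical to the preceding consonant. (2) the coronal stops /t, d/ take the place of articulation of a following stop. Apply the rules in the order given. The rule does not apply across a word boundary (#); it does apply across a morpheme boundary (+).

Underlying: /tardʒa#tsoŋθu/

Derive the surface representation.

Rule 1: /s/ after /t/ → [t] (total assimilation)
After rule 1: tardʒa#ttoŋθu
Rule 2: no segment meets the rule's conditions; no change.

[tardʒa#ttoŋθu]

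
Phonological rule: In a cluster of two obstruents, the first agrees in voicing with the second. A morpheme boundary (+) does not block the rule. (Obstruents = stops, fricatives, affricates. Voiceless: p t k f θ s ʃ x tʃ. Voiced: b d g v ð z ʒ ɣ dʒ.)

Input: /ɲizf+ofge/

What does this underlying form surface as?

[ɲisf+ovge]

/z/ before /f/ (voiceless) → [s]
/f/ before /g/ (voiced) → [v]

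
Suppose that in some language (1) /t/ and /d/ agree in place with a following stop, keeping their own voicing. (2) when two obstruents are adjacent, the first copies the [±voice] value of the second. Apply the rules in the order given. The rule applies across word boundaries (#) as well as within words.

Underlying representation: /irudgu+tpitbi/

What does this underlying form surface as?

Rule 1: /d/ before /g/ (velar) → [g]
Rule 1: /t/ before /p/ (labial) → [p]
Rule 1: /t/ before /b/ (labial) → [p]
After rule 1: iruggu+ppipbi
Rule 2: /p/ before /b/ (voiced) → [b]

[iruggu+ppibbi]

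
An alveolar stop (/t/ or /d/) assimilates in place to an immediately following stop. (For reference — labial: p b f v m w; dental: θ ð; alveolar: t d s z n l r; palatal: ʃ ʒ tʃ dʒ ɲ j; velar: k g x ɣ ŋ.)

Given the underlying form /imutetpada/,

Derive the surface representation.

/t/ before /p/ (labial) → [p]

[imuteppada]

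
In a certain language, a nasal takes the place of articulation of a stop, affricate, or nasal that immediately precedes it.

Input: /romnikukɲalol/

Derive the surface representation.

/n/ after /m/ (labial) → [m]
/ɲ/ after /k/ (velar) → [ŋ]

[rommikukŋalol]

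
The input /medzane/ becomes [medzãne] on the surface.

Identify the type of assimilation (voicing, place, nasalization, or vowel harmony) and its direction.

nasalization, regressive

/a/→[ã].
Each target copies a feature from the following segment, so the direction is regressive.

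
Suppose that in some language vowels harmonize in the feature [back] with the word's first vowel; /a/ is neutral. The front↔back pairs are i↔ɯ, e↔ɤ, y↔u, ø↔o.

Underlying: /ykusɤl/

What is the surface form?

/u/ harmonizes with /y/ ([-back]) → [y]
/ɤ/ harmonizes with /y/ ([-back]) → [e]

[ykysel]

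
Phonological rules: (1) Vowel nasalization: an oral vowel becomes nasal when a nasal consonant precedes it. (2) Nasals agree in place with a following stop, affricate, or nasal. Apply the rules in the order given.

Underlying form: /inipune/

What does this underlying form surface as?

[inĩpunẽ]

Rule 1: /i/ after nasal /n/ → [ĩ]
Rule 1: /e/ after nasal /n/ → [ẽ]
After rule 1: inĩpunẽ
Rule 2: no segment meets the rule's conditions; no change.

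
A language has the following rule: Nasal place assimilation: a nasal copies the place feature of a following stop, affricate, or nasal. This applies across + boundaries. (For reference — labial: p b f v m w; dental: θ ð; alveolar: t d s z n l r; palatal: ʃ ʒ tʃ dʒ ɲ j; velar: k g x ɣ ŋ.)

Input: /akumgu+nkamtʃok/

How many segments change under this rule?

3

/m/ before /g/ (velar) → [ŋ]
/n/ before /k/ (velar) → [ŋ]
/m/ before /tʃ/ (palatal) → [ɲ]
3 segments change.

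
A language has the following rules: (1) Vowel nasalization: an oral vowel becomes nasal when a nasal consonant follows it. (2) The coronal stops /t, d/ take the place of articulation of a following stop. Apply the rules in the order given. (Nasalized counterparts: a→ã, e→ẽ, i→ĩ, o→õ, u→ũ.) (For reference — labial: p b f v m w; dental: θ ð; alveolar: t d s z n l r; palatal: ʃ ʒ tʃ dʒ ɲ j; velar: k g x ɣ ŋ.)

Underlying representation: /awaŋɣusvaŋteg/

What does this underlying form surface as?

Rule 1: /a/ before nasal /ŋ/ → [ã]
Rule 1: /a/ before nasal /ŋ/ → [ã]
After rule 1: awãŋɣusvãŋteg
Rule 2: no segment meets the rule's conditions; no change.

[awãŋɣusvãŋteg]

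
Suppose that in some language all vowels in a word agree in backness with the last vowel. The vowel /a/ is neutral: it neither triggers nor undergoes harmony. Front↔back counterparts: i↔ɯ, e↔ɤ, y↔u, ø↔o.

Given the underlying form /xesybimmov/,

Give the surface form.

[xɤsubɯmmov]

/e/ harmonizes with /o/ ([+back]) → [ɤ]
/y/ harmonizes with /o/ ([+back]) → [u]
/i/ harmonizes with /o/ ([+back]) → [ɯ]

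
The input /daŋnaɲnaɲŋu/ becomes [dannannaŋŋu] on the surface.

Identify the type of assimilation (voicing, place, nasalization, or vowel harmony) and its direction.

place assimilation, regressive

/ŋ/→[n] /ɲ/→[n] /ɲ/→[ŋ].
Each target copies a feature from the following segment, so the direction is regressive.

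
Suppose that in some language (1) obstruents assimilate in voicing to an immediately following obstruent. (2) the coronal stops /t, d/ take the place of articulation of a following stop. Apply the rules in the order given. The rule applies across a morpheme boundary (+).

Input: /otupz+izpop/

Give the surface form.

[otubz+ispop]

Rule 1: /p/ before /z/ (voiced) → [b]
Rule 1: /z/ before /p/ (voiceless) → [s]
After rule 1: otubz+ispop
Rule 2: no segment meets the rule's conditions; no change.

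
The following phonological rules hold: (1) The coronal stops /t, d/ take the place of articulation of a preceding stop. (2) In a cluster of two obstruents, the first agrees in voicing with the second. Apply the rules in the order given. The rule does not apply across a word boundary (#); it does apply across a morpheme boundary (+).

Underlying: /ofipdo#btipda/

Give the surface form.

[ofibbo#ppibba]

Rule 1: /d/ after /p/ (labial) → [b]
Rule 1: /t/ after /b/ (labial) → [p]
Rule 1: /d/ after /p/ (labial) → [b]
After rule 1: ofipbo#bpipba
Rule 2: /p/ before /b/ (voiced) → [b]
Rule 2: /b/ before /p/ (voiceless) → [p]
Rule 2: /p/ before /b/ (voiced) → [b]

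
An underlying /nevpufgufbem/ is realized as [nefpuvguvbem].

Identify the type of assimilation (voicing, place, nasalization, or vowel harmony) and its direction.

voicing assimilation, regressive

/v/→[f] /f/→[v] /f/→[v].
Each target copies a feature from the following segment, so the direction is regressive.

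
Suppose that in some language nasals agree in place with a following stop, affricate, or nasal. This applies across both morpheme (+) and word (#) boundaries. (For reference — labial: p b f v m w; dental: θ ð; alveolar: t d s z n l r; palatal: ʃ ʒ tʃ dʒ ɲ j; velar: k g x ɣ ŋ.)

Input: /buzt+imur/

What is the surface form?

[buzt+imur]

no segment meets the rule's conditions; no change.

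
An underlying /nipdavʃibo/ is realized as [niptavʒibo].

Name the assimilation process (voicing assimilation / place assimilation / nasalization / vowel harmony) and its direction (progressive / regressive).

/d/→[t] /ʃ/→[ʒ].
Each target copies a feature from the preceding segment, so the direction is progressive.

voicing assimilation, progressive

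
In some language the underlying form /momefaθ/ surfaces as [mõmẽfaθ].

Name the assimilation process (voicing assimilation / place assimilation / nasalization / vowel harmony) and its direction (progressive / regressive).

nasalization, progressive

/o/→[õ] /e/→[ẽ].
Each target copies a feature from the preceding segment, so the direction is progressive.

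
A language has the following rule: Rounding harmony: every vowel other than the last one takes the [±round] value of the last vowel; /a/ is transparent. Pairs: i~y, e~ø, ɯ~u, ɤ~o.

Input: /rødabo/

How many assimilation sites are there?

No segment meets the rule's conditions.

0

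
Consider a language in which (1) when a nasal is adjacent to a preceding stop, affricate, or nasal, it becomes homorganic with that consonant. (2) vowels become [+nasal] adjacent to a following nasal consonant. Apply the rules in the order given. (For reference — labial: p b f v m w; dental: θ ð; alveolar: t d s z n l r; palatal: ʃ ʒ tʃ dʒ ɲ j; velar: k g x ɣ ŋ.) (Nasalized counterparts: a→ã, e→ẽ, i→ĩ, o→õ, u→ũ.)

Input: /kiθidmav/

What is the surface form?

[kiθidnav]

Rule 1: /m/ after /d/ (alveolar) → [n]
After rule 1: kiθidnav
Rule 2: no segment meets the rule's conditions; no change.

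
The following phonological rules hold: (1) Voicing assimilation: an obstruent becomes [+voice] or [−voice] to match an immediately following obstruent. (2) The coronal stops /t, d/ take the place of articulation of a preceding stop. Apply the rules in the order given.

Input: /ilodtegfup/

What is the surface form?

Rule 1: /d/ before /t/ (voiceless) → [t]
Rule 1: /g/ before /f/ (voiceless) → [k]
After rule 1: ilottekfup
Rule 2: no segment meets the rule's conditions; no change.

[ilottekfup]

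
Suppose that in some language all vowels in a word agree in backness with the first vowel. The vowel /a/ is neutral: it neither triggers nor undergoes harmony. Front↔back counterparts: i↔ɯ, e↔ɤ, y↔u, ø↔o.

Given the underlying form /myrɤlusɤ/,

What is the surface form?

[myrelyse]

/ɤ/ harmonizes with /y/ ([-back]) → [e]
/u/ harmonizes with /y/ ([-back]) → [y]
/ɤ/ harmonizes with /y/ ([-back]) → [e]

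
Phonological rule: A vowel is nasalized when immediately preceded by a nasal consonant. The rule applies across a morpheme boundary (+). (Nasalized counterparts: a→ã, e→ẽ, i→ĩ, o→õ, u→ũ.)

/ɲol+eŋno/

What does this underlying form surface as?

[ɲõl+eŋnõ]

/o/ after nasal /ɲ/ → [õ]
/o/ after nasal /n/ → [õ]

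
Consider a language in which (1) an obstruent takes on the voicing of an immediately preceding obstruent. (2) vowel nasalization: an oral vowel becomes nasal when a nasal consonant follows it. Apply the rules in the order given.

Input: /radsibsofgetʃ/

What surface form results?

Rule 1: /s/ after /d/ (voiced) → [z]
Rule 1: /s/ after /b/ (voiced) → [z]
Rule 1: /g/ after /f/ (voiceless) → [k]
After rule 1: radzibzofketʃ
Rule 2: no segment meets the rule's conditions; no change.

[radzibzofketʃ]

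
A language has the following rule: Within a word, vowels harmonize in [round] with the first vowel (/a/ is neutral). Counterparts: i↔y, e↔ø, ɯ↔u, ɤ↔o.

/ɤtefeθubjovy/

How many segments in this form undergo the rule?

3

/u/ harmonizes with /ɤ/ ([-round]) → [ɯ]
/o/ harmonizes with /ɤ/ ([-round]) → [ɤ]
/y/ harmonizes with /ɤ/ ([-round]) → [i]
3 segments change.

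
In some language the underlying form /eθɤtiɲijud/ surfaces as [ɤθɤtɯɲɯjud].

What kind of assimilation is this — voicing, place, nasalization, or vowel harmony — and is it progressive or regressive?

vowel harmony, regressive

/e/→[ɤ] /i/→[ɯ] /i/→[ɯ].
Vowels agree with the last vowel, so the harmony is regressive.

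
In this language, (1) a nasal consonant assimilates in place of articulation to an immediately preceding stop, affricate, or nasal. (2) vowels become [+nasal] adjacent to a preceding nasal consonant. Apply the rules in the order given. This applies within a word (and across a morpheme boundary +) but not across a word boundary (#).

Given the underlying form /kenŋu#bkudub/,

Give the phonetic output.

Rule 1: /ŋ/ after /n/ (alveolar) → [n]
After rule 1: kennu#bkudub
Rule 2: /u/ after nasal /n/ → [ũ]

[kennũ#bkudub]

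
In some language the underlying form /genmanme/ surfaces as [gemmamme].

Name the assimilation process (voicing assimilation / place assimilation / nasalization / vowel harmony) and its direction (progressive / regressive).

/n/→[m] /n/→[m].
Each target copies a feature from the following segment, so the direction is regressive.

place assimilation, regressive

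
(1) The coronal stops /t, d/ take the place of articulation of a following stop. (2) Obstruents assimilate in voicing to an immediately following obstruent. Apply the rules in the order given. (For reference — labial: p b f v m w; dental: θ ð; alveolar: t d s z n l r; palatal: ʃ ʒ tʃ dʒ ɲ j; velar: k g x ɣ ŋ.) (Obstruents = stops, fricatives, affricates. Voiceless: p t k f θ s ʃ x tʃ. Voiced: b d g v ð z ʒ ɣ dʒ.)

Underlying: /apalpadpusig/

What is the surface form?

[apalpappusig]

Rule 1: /d/ before /p/ (labial) → [b]
After rule 1: apalpabpusig
Rule 2: /b/ before /p/ (voiceless) → [p]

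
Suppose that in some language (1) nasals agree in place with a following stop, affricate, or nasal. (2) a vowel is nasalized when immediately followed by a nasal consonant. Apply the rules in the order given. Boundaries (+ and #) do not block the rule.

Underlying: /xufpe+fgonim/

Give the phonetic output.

Rule 1: no segment meets the rule's conditions; no change.
After rule 1: xufpe+fgonim
Rule 2: /o/ before nasal /n/ → [õ]
Rule 2: /i/ before nasal /m/ → [ĩ]

[xufpe+fgõnĩm]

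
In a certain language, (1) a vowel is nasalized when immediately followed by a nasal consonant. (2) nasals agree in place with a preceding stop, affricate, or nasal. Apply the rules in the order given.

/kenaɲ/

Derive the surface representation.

[kẽnãɲ]

Rule 1: /e/ before nasal /n/ → [ẽ]
Rule 1: /a/ before nasal /ɲ/ → [ã]
After rule 1: kẽnãɲ
Rule 2: no segment meets the rule's conditions; no change.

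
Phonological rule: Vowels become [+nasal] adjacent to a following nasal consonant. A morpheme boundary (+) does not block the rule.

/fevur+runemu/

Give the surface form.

[fevur+rũnẽmu]

/u/ before nasal /n/ → [ũ]
/e/ before nasal /m/ → [ẽ]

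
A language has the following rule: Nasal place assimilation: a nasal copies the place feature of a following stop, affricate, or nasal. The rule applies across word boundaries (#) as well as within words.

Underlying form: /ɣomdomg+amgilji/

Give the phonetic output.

/m/ before /d/ (alveolar) → [n]
/m/ before /g/ (velar) → [ŋ]
/m/ before /g/ (velar) → [ŋ]

[ɣondoŋg+aŋgilji]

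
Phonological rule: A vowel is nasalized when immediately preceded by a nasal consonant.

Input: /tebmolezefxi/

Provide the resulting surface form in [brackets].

/o/ after nasal /m/ → [õ]

[tebmõlezefxi]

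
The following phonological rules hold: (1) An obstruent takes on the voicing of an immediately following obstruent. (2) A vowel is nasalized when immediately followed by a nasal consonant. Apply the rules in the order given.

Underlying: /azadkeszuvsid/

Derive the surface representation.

[azatkezzufsid]

Rule 1: /d/ before /k/ (voiceless) → [t]
Rule 1: /s/ before /z/ (voiced) → [z]
Rule 1: /v/ before /s/ (voiceless) → [f]
After rule 1: azatkezzufsid
Rule 2: no segment meets the rule's conditions; no change.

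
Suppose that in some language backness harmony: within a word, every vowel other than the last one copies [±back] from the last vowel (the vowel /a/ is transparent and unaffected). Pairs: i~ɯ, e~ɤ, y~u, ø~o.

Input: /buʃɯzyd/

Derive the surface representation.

/u/ harmonizes with /y/ ([-back]) → [y]
/ɯ/ harmonizes with /y/ ([-back]) → [i]

[byʃizyd]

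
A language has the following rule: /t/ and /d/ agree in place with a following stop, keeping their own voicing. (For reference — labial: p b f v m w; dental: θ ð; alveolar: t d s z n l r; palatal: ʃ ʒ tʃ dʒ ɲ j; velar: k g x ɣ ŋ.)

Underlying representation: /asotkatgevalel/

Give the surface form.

[asokkakgevalel]

/t/ before /k/ (velar) → [k]
/t/ before /g/ (velar) → [k]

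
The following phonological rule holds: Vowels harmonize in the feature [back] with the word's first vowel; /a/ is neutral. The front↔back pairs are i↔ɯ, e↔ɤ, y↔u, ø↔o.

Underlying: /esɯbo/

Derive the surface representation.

[esibø]

/ɯ/ harmonizes with /e/ ([-back]) → [i]
/o/ harmonizes with /e/ ([-back]) → [ø]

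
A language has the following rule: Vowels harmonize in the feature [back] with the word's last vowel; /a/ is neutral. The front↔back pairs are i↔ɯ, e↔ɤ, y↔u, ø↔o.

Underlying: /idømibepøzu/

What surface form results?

[ɯdomɯbɤpozu]

/i/ harmonizes with /u/ ([+back]) → [ɯ]
/ø/ harmonizes with /u/ ([+back]) → [o]
/i/ harmonizes with /u/ ([+back]) → [ɯ]
/e/ harmonizes with /u/ ([+back]) → [ɤ]
/ø/ harmonizes with /u/ ([+back]) → [o]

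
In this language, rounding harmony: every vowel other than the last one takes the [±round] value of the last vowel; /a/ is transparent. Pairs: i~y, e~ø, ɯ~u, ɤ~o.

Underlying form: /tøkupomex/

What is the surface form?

/ø/ harmonizes with /e/ ([-round]) → [e]
/u/ harmonizes with /e/ ([-round]) → [ɯ]
/o/ harmonizes with /e/ ([-round]) → [ɤ]

[tekɯpɤmex]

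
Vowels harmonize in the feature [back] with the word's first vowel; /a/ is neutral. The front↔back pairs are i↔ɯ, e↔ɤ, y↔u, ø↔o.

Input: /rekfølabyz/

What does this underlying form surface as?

no segment meets the rule's conditions; no change.

[rekfølabyz]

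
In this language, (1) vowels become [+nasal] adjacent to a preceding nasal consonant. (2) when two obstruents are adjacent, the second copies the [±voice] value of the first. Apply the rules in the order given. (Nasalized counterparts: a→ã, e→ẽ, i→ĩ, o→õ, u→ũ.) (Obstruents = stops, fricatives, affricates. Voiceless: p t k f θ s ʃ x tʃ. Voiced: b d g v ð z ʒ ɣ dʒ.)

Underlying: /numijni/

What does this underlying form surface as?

[nũmĩjnĩ]

Rule 1: /u/ after nasal /n/ → [ũ]
Rule 1: /i/ after nasal /m/ → [ĩ]
Rule 1: /i/ after nasal /n/ → [ĩ]
After rule 1: nũmĩjnĩ
Rule 2: no segment meets the rule's conditions; no change.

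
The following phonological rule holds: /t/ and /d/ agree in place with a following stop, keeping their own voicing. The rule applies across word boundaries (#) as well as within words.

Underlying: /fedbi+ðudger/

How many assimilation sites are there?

/d/ before /b/ (labial) → [b]
/d/ before /g/ (velar) → [g]
2 segments change.

2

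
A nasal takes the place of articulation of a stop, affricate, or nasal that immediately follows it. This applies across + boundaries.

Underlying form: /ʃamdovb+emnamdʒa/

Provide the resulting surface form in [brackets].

[ʃandovb+ennaɲdʒa]

/m/ before /d/ (alveolar) → [n]
/m/ before /n/ (alveolar) → [n]
/m/ before /dʒ/ (palatal) → [ɲ]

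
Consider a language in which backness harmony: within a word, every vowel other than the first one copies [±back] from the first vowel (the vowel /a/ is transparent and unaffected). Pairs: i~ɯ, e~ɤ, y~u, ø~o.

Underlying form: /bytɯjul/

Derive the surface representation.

[bytijyl]

/ɯ/ harmonizes with /y/ ([-back]) → [i]
/u/ harmonizes with /y/ ([-back]) → [y]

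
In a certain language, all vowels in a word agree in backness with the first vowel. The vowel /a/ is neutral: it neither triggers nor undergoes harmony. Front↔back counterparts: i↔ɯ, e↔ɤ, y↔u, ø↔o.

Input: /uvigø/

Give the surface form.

/i/ harmonizes with /u/ ([+back]) → [ɯ]
/ø/ harmonizes with /u/ ([+back]) → [o]

[uvɯgo]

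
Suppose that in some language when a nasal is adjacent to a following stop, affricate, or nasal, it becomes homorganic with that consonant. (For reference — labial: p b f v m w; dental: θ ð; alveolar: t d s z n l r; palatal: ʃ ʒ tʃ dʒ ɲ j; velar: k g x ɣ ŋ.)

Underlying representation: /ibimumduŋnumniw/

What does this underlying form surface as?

/m/ before /d/ (alveolar) → [n]
/ŋ/ before /n/ (alveolar) → [n]
/m/ before /n/ (alveolar) → [n]

[ibimundunnunniw]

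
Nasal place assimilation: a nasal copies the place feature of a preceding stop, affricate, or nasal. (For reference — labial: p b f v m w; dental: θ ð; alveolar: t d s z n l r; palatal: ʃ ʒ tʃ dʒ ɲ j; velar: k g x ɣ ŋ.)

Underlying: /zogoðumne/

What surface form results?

[zogoðumme]

/n/ after /m/ (labial) → [m]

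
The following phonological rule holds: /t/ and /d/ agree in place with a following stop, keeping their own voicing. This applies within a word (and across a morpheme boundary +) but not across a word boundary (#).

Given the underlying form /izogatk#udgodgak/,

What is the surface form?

[izogakk#uggoggak]

/t/ before /k/ (velar) → [k]
/d/ before /g/ (velar) → [g]
/d/ before /g/ (velar) → [g]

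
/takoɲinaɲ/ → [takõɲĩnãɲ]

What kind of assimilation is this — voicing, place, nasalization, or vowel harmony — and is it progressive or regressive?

/o/→[õ] /i/→[ĩ] /a/→[ã].
Each target copies a feature from the following segment, so the direction is regressive.

nasalization, regressive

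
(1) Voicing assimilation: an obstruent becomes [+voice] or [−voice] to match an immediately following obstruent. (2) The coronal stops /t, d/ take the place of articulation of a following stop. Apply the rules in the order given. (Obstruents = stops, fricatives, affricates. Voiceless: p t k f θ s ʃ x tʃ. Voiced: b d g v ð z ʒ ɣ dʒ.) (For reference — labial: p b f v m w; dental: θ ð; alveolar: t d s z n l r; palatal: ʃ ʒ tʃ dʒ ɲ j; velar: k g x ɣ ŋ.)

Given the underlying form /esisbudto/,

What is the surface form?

[esizbutto]

Rule 1: /s/ before /b/ (voiced) → [z]
Rule 1: /d/ before /t/ (voiceless) → [t]
After rule 1: esizbutto
Rule 2: no segment meets the rule's conditions; no change.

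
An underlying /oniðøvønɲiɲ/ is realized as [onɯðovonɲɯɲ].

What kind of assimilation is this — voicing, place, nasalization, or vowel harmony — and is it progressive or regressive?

vowel harmony, progressive

/i/→[ɯ] /ø/→[o] /ø/→[o] /i/→[ɯ].
Vowels agree with the first vowel, so the harmony is progressive.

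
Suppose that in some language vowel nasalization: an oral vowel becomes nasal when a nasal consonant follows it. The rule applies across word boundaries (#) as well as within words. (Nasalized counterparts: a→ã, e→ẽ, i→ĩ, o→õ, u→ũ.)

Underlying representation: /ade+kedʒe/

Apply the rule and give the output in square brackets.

[ade+kedʒe]

no segment meets the rule's conditions; no change.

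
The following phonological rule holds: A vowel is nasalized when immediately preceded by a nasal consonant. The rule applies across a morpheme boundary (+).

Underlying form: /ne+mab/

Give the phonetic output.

/e/ after nasal /n/ → [ẽ]
/a/ after nasal /m/ → [ã]

[nẽ+mãb]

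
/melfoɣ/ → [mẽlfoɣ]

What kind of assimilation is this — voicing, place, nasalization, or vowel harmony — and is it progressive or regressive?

nasalization, progressive

/e/→[ẽ].
Each target copies a feature from the preceding segment, so the direction is progressive.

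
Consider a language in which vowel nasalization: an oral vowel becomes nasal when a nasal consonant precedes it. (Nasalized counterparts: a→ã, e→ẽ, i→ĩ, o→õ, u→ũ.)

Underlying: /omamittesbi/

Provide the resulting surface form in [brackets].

[omãmĩttesbi]

/a/ after nasal /m/ → [ã]
/i/ after nasal /m/ → [ĩ]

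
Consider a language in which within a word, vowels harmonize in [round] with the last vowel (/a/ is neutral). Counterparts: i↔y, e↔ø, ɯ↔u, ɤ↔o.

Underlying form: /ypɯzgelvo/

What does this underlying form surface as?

[ypuzgølvo]

/ɯ/ harmonizes with /o/ ([+round]) → [u]
/e/ harmonizes with /o/ ([+round]) → [ø]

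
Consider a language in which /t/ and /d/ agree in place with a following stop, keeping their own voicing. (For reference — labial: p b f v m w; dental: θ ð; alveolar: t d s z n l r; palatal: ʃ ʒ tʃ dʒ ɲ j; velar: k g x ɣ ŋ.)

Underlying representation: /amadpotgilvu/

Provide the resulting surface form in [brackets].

[amabpokgilvu]

/d/ before /p/ (labial) → [b]
/t/ before /g/ (velar) → [k]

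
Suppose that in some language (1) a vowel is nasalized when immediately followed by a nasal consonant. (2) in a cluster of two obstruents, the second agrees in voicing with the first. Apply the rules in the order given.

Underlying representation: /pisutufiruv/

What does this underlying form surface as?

[pisutufiruv]

Rule 1: no segment meets the rule's conditions; no change.
After rule 1: pisutufiruv
Rule 2: no segment meets the rule's conditions; no change.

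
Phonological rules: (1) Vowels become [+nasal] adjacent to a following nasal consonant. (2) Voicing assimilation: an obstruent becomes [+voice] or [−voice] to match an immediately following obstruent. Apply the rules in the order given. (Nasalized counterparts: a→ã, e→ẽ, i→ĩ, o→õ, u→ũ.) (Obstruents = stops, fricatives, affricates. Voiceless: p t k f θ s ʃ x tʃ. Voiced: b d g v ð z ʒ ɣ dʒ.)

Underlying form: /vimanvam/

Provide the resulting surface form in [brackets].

Rule 1: /i/ before nasal /m/ → [ĩ]
Rule 1: /a/ before nasal /n/ → [ã]
Rule 1: /a/ before nasal /m/ → [ã]
After rule 1: vĩmãnvãm
Rule 2: no segment meets the rule's conditions; no change.

[vĩmãnvãm]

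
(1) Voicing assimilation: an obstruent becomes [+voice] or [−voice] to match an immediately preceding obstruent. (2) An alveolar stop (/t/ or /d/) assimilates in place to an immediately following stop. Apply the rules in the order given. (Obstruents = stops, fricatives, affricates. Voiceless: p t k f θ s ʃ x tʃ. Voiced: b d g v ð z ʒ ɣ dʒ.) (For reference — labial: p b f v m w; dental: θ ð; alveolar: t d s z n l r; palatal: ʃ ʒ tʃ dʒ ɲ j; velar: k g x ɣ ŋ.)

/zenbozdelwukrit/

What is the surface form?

Rule 1: no segment meets the rule's conditions; no change.
After rule 1: zenbozdelwukrit
Rule 2: no segment meets the rule's conditions; no change.

[zenbozdelwukrit]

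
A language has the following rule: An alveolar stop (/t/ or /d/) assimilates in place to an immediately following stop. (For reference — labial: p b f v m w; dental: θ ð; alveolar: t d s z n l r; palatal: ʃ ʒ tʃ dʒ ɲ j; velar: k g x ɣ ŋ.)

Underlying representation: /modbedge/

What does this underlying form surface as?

/d/ before /b/ (labial) → [b]
/d/ before /g/ (velar) → [g]

[mobbegge]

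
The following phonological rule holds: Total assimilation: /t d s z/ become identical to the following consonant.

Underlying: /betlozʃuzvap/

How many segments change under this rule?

3

/t/ before /l/ → [l] (total assimilation)
/z/ before /ʃ/ → [ʃ] (total assimilation)
/z/ before /v/ → [v] (total assimilation)
3 segments change.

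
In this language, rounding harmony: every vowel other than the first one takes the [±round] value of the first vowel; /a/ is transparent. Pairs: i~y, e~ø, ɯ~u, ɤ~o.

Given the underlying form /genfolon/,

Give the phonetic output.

/o/ harmonizes with /e/ ([-round]) → [ɤ]
/o/ harmonizes with /e/ ([-round]) → [ɤ]

[genfɤlɤn]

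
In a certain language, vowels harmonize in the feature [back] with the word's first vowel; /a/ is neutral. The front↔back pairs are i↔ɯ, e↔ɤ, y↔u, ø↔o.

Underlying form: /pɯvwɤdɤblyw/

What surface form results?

/y/ harmonizes with /ɯ/ ([+back]) → [u]

[pɯvwɤdɤbluw]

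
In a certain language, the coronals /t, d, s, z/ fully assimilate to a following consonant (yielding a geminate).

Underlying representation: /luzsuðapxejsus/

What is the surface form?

[lussuðapxejsus]

/z/ before /s/ → [s] (total assimilation)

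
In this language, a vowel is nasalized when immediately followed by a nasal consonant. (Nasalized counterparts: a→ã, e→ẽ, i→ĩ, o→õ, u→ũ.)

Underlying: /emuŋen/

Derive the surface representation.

[ẽmũŋẽn]

/e/ before nasal /m/ → [ẽ]
/u/ before nasal /ŋ/ → [ũ]
/e/ before nasal /n/ → [ẽ]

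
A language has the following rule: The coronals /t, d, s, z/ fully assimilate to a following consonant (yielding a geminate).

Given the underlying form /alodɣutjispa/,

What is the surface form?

[aloɣɣujjippa]

/d/ before /ɣ/ → [ɣ] (total assimilation)
/t/ before /j/ → [j] (total assimilation)
/s/ before /p/ → [p] (total assimilation)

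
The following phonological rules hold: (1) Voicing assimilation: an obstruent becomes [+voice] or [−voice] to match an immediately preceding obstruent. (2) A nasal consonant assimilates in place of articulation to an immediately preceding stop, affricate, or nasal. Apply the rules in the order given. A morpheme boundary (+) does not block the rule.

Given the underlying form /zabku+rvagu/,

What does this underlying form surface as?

[zabgu+rvagu]

Rule 1: /k/ after /b/ (voiced) → [g]
After rule 1: zabgu+rvagu
Rule 2: no segment meets the rule's conditions; no change.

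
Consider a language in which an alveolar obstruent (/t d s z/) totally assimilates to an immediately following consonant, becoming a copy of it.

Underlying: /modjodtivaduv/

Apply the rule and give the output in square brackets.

/d/ before /j/ → [j] (total assimilation)
/d/ before /t/ → [t] (total assimilation)

[mojjottivaduv]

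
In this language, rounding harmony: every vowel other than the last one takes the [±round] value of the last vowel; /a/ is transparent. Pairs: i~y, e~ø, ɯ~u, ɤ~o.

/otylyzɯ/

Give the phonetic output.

[ɤtilizɯ]

/o/ harmonizes with /ɯ/ ([-round]) → [ɤ]
/y/ harmonizes with /ɯ/ ([-round]) → [i]
/y/ harmonizes with /ɯ/ ([-round]) → [i]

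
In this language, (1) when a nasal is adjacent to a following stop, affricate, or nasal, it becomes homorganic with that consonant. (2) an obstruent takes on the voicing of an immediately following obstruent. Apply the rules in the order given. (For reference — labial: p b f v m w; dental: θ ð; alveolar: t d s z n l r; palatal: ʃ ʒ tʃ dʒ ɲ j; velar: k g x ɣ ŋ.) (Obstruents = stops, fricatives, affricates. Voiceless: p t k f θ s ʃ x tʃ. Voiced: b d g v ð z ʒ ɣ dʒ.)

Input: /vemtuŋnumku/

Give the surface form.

[ventunnuŋku]

Rule 1: /m/ before /t/ (alveolar) → [n]
Rule 1: /ŋ/ before /n/ (alveolar) → [n]
Rule 1: /m/ before /k/ (velar) → [ŋ]
After rule 1: ventunnuŋku
Rule 2: no segment meets the rule's conditions; no change.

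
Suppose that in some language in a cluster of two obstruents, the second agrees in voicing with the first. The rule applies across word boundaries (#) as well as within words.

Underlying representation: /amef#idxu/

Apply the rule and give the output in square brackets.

[amef#idɣu]

/x/ after /d/ (voiced) → [ɣ]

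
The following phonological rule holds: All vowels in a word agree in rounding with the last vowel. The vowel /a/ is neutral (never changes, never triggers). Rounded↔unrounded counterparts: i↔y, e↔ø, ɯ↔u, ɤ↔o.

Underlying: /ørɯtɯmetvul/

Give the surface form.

[ørutumøtvul]

/ɯ/ harmonizes with /u/ ([+round]) → [u]
/ɯ/ harmonizes with /u/ ([+round]) → [u]
/e/ harmonizes with /u/ ([+round]) → [ø]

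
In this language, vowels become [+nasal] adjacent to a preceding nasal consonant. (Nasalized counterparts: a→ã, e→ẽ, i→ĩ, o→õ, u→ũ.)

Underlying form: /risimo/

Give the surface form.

[risimõ]

/o/ after nasal /m/ → [õ]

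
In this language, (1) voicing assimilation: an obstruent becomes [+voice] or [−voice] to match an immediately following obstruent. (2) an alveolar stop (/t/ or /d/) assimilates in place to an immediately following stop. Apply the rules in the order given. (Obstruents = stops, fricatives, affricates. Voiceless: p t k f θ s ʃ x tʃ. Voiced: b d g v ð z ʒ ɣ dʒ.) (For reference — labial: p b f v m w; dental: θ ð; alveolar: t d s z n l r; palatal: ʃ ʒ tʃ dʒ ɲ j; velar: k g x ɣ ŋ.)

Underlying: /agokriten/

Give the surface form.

Rule 1: no segment meets the rule's conditions; no change.
After rule 1: agokriten
Rule 2: no segment meets the rule's conditions; no change.

[agokriten]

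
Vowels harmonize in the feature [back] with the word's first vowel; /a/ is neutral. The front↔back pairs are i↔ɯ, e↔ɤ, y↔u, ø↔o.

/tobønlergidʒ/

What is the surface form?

/ø/ harmonizes with /o/ ([+back]) → [o]
/e/ harmonizes with /o/ ([+back]) → [ɤ]
/i/ harmonizes with /o/ ([+back]) → [ɯ]

[tobonlɤrgɯdʒ]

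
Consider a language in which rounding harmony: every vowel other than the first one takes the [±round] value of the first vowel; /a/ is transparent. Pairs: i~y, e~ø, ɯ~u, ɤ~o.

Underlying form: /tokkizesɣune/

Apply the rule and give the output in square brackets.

[tokkyzøsɣunø]

/i/ harmonizes with /o/ ([+round]) → [y]
/e/ harmonizes with /o/ ([+round]) → [ø]
/e/ harmonizes with /o/ ([+round]) → [ø]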